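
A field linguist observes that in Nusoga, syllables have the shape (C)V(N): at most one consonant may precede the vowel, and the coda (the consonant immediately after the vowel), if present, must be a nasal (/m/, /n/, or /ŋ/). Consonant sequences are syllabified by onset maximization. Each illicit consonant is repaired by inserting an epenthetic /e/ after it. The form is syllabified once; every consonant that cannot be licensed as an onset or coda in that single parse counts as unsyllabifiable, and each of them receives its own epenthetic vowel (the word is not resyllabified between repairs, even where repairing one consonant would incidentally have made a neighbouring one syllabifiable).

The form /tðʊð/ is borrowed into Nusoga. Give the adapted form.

Syllabifying with onset maximization leaves /t/, /ð/ stranded (only a nasal (/m/, /n/, or /ŋ/) is licensed in coda position; onsets are limited to one consonant).
Inserting the epenthetic vowel yields /t/ → /te/, /ð/ → /ðe/.

teðʊðe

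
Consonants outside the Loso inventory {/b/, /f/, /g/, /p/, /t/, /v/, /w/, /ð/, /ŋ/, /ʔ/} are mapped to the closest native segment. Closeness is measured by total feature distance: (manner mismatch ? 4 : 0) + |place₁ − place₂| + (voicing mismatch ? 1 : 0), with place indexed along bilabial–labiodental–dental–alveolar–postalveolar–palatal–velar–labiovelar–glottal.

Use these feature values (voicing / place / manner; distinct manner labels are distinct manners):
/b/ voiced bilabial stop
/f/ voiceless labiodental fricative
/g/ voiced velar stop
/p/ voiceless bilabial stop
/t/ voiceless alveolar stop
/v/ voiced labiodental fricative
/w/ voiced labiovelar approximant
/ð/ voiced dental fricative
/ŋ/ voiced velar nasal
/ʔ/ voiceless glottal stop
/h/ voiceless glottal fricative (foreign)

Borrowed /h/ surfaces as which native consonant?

/ʔ/ is closest: manner differs (fricative→stop, +4), place distance 0 (glottal→glottal), same voicing; total 4. Next closest is /w/ at distance 6.

ʔ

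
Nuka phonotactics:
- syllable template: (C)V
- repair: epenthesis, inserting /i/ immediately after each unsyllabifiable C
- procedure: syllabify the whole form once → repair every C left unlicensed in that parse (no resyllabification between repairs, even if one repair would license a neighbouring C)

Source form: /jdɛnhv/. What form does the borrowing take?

jidɛnihivi

Syllabifying with onset maximization leaves /j/, /n/, /h/, /v/ stranded (no codas are permitted; onsets are limited to one consonant).
Each unlicensed consonant becomes the onset of a new syllable: /j/ → /ji/, /n/ → /ni/, /h/ → /hi/, /v/ → /vi/.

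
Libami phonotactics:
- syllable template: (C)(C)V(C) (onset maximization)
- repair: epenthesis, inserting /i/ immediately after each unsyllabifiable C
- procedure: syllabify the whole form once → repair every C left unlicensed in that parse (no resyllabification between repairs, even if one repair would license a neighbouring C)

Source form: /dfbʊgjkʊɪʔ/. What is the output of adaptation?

difbʊgjkʊɪʔ

The consonants /d/ cannot be parsed into a legal (C)(C)V(C) syllable (at most one coda consonant is licensed; onsets may contain at most 2 consonants).
Each unlicensed consonant becomes the onset of a new syllable: /d/ → /di/.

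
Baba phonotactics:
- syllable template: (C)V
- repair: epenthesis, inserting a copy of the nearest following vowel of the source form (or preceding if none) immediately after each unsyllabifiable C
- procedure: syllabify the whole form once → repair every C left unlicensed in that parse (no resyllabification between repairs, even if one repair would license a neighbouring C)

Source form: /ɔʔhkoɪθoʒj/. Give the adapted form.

ɔʔohokoɪθoʒojo

Under (C)V, the unsyllabifiable consonants are /ʔ/, /h/, /ʒ/, /j/ (no codas are permitted; onsets are limited to one consonant).
Inserting the epenthetic vowel yields /ʔ/ → /ʔo/, /h/ → /ho/, /ʒ/ → /ʒo/, /j/ → /jo/.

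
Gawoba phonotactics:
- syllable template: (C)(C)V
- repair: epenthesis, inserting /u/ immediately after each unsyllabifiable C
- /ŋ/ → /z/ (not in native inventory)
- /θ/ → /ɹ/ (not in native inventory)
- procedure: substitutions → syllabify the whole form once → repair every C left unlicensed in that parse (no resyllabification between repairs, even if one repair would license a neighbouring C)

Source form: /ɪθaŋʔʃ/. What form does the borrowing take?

ɪɹazuʔuʃu

Substitution: /θ/ → /ɹ/, /ŋ/ → /z/, giving /ɪɹazʔʃ/.
Under (C)(C)V, the unsyllabifiable consonants are /z/, /ʔ/, /ʃ/ (no codas are permitted; onsets may contain at most 2 consonants).
Each unlicensed consonant becomes the onset of a new syllable: /z/ → /zu/, /ʔ/ → /ʔu/, /ʃ/ → /ʃu/.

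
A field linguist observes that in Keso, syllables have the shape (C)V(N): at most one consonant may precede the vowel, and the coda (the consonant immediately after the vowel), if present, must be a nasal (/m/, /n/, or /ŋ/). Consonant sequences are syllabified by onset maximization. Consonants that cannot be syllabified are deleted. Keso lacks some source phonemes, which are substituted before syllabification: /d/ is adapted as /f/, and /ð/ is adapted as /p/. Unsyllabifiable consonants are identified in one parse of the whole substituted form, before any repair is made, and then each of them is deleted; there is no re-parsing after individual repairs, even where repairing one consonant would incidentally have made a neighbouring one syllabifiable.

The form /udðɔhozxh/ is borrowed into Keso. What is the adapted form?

upɔho

Substitution: /d/ → /f/, /ð/ → /p/, giving /ufpɔhozxh/.
Syllabifying with onset maximization leaves /f/, /z/, /x/, /h/ stranded (only a nasal (/m/, /n/, or /ŋ/) is licensed in coda position; onsets are limited to one consonant).
Deletion applies to /f/, /z/, /x/, /h/.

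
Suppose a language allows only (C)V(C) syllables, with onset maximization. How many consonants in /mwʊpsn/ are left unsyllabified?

3

Under (C)V(C), the unsyllabifiable consonants are /m/, /s/, /n/ (at most one coda consonant is licensed; onsets are limited to one consonant).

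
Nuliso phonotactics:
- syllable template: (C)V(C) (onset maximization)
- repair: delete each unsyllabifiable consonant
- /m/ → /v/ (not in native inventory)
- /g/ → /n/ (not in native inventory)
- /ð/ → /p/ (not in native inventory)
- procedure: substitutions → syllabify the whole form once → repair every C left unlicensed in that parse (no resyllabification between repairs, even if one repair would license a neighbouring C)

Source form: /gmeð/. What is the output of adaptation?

vep

Substitution: /g/ → /n/, /m/ → /v/, /ð/ → /p/, giving /nvep/.
Syllabifying with onset maximization leaves /n/ stranded (at most one coda consonant is licensed; onsets are limited to one consonant).
Deletion applies to /n/.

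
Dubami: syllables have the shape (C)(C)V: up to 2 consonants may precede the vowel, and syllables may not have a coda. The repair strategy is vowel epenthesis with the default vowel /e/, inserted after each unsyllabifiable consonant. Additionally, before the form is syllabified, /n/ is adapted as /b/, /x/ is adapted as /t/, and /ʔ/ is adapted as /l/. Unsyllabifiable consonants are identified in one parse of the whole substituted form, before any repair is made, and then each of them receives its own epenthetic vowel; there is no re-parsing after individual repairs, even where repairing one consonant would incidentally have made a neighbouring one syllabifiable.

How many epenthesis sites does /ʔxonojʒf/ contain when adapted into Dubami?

3

After substitution the input is /ltobojʒf/.
The unsyllabifiable consonants are /j/, /ʒ/, /f/; each receives one epenthetic vowel.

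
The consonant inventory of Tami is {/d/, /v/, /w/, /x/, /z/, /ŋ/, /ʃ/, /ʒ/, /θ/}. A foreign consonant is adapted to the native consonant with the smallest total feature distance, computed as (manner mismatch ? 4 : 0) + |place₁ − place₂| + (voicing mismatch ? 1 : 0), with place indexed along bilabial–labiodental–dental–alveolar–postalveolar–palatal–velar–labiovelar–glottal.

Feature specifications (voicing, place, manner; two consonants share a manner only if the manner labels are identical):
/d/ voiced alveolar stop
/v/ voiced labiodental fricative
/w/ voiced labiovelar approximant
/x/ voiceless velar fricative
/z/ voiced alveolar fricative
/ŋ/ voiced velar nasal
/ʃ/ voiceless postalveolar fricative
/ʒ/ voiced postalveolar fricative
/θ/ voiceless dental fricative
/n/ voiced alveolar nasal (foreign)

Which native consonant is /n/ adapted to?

/ŋ/ is closest: same manner (nasal), place distance 3 (alveolar→velar), same voicing; total 3. Next closest is /d/ at distance 4.

ŋ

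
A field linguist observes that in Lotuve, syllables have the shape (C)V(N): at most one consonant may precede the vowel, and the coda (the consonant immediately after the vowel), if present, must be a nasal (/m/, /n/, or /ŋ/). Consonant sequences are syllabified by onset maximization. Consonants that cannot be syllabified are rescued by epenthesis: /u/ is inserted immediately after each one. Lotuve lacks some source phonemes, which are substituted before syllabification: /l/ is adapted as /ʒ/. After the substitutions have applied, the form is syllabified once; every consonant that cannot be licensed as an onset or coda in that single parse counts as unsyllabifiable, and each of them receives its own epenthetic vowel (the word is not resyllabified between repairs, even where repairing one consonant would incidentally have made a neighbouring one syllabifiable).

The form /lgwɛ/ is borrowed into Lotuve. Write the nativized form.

Substitution: /l/ → /ʒ/, giving /ʒgwɛ/.
Syllabifying with onset maximization leaves /ʒ/, /g/ stranded (only a nasal (/m/, /n/, or /ŋ/) is licensed in coda position; onsets are limited to one consonant).
Inserting the epenthetic vowel yields /ʒ/ → /ʒu/, /g/ → /gu/.

ʒuguwɛ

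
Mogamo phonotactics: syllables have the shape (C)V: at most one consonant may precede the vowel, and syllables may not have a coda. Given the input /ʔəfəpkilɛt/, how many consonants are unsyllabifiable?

2

Under (C)V, the unsyllabifiable consonants are /p/, /t/ (no codas are permitted; onsets are limited to one consonant).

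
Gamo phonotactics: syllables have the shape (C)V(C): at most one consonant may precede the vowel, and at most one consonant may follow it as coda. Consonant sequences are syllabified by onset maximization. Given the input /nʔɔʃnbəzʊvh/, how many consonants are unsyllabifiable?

Syllabifying with onset maximization leaves /n/, /n/, /h/ stranded (at most one coda consonant is licensed; onsets are limited to one consonant).

3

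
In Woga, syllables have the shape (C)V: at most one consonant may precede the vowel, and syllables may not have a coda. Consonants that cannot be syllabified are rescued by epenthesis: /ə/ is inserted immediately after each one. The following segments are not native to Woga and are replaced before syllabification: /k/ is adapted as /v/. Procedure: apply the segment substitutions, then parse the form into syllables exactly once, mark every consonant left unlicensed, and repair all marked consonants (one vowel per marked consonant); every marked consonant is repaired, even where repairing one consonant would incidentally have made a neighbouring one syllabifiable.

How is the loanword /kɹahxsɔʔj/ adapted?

vəɹahəxəsɔʔəjə

Substitution: /k/ → /v/, giving /vɹahxsɔʔj/.
The consonants /v/, /h/, /x/, /ʔ/, /j/ cannot be parsed into a legal (C)V syllable (no codas are permitted; onsets are limited to one consonant).
Each unlicensed consonant becomes the onset of a new syllable: /v/ → /və/, /h/ → /hə/, /x/ → /xə/, /ʔ/ → /ʔə/, /j/ → /jə/.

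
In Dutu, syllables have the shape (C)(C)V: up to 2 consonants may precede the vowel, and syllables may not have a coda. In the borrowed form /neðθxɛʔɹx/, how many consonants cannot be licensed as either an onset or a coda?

4

Syllabifying with onset maximization leaves /ð/, /ʔ/, /ɹ/, /x/ stranded (no codas are permitted; onsets may contain at most 2 consonants).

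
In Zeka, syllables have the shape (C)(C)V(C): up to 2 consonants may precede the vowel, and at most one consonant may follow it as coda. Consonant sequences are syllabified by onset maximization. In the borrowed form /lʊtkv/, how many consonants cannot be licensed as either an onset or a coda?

Syllabifying with onset maximization leaves /k/, /v/ stranded (at most one coda consonant is licensed; onsets may contain at most 2 consonants).

2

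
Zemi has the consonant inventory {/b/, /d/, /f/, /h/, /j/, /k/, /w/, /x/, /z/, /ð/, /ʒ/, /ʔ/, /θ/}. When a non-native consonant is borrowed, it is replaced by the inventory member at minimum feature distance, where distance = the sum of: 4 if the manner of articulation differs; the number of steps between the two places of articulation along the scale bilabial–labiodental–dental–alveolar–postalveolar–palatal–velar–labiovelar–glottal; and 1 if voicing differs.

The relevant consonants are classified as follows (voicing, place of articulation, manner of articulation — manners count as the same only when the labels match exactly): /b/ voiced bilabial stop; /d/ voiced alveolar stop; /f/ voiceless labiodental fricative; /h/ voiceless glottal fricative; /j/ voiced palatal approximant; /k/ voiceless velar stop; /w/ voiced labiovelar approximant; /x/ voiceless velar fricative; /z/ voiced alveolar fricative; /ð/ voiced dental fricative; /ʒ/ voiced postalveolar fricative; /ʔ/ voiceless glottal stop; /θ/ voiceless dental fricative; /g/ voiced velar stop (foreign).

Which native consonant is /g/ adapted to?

k

/k/ is closest: same manner (stop), place distance 0 (velar→velar), voicing differs (+1); total 1. Next closest is /d/ at distance 3.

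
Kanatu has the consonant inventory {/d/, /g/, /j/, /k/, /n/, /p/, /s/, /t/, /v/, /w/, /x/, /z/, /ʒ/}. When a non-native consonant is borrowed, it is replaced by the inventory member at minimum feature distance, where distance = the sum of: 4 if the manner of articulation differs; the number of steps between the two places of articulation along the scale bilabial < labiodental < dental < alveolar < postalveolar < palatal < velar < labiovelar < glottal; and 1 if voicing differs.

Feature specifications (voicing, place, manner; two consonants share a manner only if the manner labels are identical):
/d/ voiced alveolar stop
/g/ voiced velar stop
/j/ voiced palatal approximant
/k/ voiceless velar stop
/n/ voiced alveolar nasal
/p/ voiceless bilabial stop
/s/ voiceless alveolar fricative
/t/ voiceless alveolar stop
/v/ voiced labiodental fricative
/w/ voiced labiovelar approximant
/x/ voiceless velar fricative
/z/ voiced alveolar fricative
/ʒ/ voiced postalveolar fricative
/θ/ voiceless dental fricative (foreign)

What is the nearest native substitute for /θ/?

/s/ is closest: same manner (fricative), place distance 1 (dental→alveolar), same voicing; total 1. Next closest is /v/ at distance 2.

s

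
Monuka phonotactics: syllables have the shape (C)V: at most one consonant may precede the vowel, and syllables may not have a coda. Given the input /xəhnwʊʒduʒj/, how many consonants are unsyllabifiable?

The consonants /h/, /n/, /ʒ/, /ʒ/, /j/ cannot be parsed into a legal (C)V syllable (no codas are permitted; onsets are limited to one consonant).

5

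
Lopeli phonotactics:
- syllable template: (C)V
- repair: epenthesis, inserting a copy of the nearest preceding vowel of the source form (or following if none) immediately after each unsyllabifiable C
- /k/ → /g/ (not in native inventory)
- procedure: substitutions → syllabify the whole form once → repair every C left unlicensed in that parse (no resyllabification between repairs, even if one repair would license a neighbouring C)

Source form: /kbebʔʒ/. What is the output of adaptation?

Substitution: /k/ → /g/, giving /gbebʔʒ/.
Syllabifying with onset maximization leaves /g/, /b/, /ʔ/, /ʒ/ stranded (no codas are permitted; onsets are limited to one consonant).
Each unlicensed consonant becomes the onset of a new syllable: /g/ → /ge/, /b/ → /be/, /ʔ/ → /ʔe/, /ʒ/ → /ʒe/.

gebebeʔeʒe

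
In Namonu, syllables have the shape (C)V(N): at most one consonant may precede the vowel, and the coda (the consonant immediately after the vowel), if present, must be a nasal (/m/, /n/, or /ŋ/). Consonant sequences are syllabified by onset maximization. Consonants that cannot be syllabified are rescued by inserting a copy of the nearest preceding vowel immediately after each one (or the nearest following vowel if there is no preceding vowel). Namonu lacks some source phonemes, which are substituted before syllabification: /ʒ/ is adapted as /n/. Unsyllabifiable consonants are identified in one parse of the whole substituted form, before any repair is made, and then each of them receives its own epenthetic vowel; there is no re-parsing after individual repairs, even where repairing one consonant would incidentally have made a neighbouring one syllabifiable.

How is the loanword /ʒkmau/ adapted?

nakamau

Substitution: /ʒ/ → /n/, giving /nkmau/.
The consonants /n/, /k/ cannot be parsed into a legal (C)V(N) syllable (only a nasal (/m/, /n/, or /ŋ/) is licensed in coda position; onsets are limited to one consonant).
Epenthesis after each stranded consonant: /n/ → /na/, /k/ → /ka/.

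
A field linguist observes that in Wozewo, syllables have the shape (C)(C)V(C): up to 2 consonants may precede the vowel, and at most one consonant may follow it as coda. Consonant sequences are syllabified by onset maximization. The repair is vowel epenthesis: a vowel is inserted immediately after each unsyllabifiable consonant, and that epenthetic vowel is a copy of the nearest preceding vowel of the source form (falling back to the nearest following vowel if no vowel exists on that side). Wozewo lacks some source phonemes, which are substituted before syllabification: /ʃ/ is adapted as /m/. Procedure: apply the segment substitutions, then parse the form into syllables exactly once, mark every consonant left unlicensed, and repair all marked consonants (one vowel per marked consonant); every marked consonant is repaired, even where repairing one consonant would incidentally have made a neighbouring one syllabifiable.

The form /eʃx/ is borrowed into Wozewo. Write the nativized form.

emxe

Substitution: /ʃ/ → /m/, giving /emx/.
Syllabifying with onset maximization leaves /x/ stranded (at most one coda consonant is licensed; onsets may contain at most 2 consonants).
Inserting the epenthetic vowel yields /x/ → /xe/.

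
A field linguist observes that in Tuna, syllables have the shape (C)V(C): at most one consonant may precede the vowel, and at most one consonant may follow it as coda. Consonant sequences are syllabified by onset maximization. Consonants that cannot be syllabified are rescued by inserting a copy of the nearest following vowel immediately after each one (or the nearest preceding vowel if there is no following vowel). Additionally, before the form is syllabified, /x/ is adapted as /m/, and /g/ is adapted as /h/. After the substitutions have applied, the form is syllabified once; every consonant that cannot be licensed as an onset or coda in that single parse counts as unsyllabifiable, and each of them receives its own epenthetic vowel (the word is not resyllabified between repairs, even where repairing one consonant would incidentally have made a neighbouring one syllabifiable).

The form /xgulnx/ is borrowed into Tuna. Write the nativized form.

Substitution: /x/ → /m/, /g/ → /h/, giving /mhulnm/.
Syllabifying with onset maximization leaves /m/, /n/, /m/ stranded (at most one coda consonant is licensed; onsets are limited to one consonant).
Epenthesis after each stranded consonant: /m/ → /mu/, /n/ → /nu/, /m/ → /mu/.

muhulnumu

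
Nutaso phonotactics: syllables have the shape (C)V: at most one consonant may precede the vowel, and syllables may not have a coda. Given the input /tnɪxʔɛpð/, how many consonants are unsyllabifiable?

Syllabifying with onset maximization leaves /t/, /x/, /p/, /ð/ stranded (no codas are permitted; onsets are limited to one consonant).

4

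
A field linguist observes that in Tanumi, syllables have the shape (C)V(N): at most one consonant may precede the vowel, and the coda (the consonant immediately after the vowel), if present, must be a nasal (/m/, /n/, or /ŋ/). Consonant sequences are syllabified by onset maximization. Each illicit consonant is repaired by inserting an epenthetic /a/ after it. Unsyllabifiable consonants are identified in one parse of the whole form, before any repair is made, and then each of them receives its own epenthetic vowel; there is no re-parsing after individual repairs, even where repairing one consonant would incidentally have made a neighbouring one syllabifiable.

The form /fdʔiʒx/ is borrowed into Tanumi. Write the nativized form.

fadaʔiʒaxa

Syllabifying with onset maximization leaves /f/, /d/, /ʒ/, /x/ stranded (only a nasal (/m/, /n/, or /ŋ/) is licensed in coda position; onsets are limited to one consonant).
Each unlicensed consonant becomes the onset of a new syllable: /f/ → /fa/, /d/ → /da/, /ʒ/ → /ʒa/, /x/ → /xa/.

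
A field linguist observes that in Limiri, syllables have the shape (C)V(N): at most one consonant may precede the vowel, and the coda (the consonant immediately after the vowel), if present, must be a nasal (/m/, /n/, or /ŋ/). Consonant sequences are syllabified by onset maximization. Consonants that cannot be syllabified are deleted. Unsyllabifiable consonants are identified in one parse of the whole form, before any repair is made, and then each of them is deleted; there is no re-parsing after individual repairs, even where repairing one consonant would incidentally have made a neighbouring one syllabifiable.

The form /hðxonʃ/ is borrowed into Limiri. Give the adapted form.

The consonants /h/, /ð/, /ʃ/ cannot be parsed into a legal (C)V(N) syllable (only a nasal (/m/, /n/, or /ŋ/) is licensed in coda position; onsets are limited to one consonant).
Deleting the stranded consonants removes /h/, /ð/, /ʃ/.

xon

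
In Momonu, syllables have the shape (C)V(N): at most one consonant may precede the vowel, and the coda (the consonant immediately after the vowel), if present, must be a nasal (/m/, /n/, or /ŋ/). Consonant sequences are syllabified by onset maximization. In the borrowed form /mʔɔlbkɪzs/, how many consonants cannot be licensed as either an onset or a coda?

5

Syllabifying with onset maximization leaves /m/, /l/, /b/, /z/, /s/ stranded (only a nasal (/m/, /n/, or /ŋ/) is licensed in coda position; onsets are limited to one consonant).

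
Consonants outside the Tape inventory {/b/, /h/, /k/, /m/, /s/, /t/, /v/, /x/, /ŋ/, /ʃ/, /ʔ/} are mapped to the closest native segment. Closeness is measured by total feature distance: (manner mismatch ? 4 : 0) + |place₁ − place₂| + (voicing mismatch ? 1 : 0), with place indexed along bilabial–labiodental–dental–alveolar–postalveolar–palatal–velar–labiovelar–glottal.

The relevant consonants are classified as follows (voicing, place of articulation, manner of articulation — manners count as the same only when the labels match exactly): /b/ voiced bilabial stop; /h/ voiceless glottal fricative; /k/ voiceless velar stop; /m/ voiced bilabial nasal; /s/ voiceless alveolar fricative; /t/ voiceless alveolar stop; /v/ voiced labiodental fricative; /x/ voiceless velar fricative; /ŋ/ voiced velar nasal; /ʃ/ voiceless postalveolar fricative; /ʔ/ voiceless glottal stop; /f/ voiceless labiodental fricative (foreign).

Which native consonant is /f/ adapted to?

/v/ is closest: same manner (fricative), place distance 0 (labiodental→labiodental), voicing differs (+1); total 1. Next closest is /s/ at distance 2.

v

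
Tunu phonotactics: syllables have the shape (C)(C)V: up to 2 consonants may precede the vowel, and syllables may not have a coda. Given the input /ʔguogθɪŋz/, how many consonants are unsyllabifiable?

2

Under (C)(C)V, the unsyllabifiable consonants are /ŋ/, /z/ (no codas are permitted; onsets may contain at most 2 consonants).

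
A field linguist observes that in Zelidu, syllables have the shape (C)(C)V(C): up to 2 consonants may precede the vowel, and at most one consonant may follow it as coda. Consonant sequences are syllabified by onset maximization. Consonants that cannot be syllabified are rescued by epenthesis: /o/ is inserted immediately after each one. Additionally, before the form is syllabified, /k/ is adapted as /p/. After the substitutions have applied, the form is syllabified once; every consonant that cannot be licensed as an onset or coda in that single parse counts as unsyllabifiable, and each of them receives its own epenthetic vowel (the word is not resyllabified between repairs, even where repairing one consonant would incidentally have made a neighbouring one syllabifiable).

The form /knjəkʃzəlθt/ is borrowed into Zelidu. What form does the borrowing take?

ponjəpʃzəlθoto

Substitution: /k/ → /p/, giving /pnjəpʃzəlθt/.
The consonants /p/, /θ/, /t/ cannot be parsed into a legal (C)(C)V(C) syllable (at most one coda consonant is licensed; onsets may contain at most 2 consonants).
Inserting the epenthetic vowel yields /p/ → /po/, /θ/ → /θo/, /t/ → /to/.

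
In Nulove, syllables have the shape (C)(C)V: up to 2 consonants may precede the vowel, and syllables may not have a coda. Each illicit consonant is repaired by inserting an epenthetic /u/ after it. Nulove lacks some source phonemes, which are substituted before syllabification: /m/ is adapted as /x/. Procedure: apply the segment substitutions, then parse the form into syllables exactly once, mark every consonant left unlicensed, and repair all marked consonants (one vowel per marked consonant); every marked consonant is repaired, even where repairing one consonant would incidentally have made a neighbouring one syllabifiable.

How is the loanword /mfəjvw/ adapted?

xfəjuvuwu

Substitution: /m/ → /x/, giving /xfəjvw/.
The consonants /j/, /v/, /w/ cannot be parsed into a legal (C)(C)V syllable (no codas are permitted; onsets may contain at most 2 consonants).
Inserting the epenthetic vowel yields /j/ → /ju/, /v/ → /vu/, /w/ → /wu/.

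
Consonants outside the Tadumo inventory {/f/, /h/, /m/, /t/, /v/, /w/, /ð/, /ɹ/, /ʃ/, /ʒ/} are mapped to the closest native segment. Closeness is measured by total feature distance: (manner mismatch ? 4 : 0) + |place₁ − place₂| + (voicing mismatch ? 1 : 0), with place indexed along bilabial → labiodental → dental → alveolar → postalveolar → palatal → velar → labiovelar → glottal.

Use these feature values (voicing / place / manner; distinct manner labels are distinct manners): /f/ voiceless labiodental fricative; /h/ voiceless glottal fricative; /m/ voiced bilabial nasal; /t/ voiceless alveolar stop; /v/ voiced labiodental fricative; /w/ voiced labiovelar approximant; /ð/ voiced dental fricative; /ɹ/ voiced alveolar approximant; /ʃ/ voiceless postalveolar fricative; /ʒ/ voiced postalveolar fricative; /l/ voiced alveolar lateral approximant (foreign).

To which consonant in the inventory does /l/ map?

ɹ

/ɹ/ is closest: manner differs (lateral approximant→approximant, +4), place distance 0 (alveolar→alveolar), same voicing; total 4. Next closest is /t/ at distance 5.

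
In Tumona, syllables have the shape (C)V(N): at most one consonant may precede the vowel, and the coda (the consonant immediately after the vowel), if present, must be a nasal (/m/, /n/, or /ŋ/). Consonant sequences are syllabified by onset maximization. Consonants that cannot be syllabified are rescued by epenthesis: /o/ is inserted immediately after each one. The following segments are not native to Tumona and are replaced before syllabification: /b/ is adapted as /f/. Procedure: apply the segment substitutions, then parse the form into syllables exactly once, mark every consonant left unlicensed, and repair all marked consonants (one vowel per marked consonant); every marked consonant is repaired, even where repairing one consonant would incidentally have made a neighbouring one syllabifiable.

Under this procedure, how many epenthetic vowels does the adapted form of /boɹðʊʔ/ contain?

After substitution the input is /foɹðʊʔ/.
The unsyllabifiable consonants are /ɹ/, /ʔ/; each receives one epenthetic vowel.

2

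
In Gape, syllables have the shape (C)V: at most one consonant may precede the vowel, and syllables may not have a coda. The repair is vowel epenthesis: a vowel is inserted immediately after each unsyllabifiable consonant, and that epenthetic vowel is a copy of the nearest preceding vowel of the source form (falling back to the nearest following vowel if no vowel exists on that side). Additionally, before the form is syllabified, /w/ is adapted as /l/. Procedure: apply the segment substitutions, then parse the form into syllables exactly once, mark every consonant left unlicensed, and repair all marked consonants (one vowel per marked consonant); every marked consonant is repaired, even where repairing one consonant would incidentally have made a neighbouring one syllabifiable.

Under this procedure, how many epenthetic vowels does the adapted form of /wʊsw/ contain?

2

After substitution the input is /lʊsl/.
The unsyllabifiable consonants are /s/, /l/; each receives one epenthetic vowel.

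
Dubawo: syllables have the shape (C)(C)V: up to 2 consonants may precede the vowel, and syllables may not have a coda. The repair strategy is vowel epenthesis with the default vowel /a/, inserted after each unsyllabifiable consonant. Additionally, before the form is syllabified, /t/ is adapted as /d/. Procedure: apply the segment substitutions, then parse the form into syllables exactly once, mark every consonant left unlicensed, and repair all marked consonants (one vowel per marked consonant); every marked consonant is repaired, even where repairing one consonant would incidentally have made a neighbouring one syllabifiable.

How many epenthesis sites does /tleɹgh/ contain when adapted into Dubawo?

3

After substitution the input is /dleɹgh/.
The unsyllabifiable consonants are /ɹ/, /g/, /h/; each receives one epenthetic vowel.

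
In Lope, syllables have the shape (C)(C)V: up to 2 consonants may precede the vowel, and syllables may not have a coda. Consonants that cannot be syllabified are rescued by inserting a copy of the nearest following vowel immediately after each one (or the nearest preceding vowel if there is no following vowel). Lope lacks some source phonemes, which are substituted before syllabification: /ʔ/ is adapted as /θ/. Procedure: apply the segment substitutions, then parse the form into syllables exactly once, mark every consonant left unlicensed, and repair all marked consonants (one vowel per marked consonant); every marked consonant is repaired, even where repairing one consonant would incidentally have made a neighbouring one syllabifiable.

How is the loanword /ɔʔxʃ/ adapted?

Substitution: /ʔ/ → /θ/, giving /ɔθxʃ/.
The consonants /θ/, /x/, /ʃ/ cannot be parsed into a legal (C)(C)V syllable (no codas are permitted; onsets may contain at most 2 consonants).
Inserting the epenthetic vowel yields /θ/ → /θɔ/, /x/ → /xɔ/, /ʃ/ → /ʃɔ/.

ɔθɔxɔʃɔ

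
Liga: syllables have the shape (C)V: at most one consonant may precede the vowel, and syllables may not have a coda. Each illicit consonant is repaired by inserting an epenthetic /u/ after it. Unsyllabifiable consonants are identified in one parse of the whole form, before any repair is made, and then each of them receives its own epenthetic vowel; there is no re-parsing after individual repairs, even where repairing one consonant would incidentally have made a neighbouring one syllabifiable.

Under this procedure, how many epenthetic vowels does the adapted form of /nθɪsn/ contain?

The unsyllabifiable consonants are /n/, /s/, /n/; each receives one epenthetic vowel.

3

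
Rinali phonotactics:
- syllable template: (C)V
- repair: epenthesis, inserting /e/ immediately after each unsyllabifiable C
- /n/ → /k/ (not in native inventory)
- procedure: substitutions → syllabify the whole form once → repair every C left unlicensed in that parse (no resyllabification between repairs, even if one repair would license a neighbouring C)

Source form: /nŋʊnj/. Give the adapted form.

keŋʊkeje

Substitution: /n/ → /k/, giving /kŋʊkj/.
Under (C)V, the unsyllabifiable consonants are /k/, /k/, /j/ (no codas are permitted; onsets are limited to one consonant).
Epenthesis after each stranded consonant: /k/ → /ke/, /k/ → /ke/, /j/ → /je/.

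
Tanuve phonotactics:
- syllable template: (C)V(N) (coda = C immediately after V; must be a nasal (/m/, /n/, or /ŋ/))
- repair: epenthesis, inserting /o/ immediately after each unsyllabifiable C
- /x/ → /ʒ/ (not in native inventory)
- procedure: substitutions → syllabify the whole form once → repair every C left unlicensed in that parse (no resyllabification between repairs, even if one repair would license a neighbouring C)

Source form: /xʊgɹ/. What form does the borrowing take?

ʒʊgoɹo

Substitution: /x/ → /ʒ/, giving /ʒʊgɹ/.
Syllabifying with onset maximization leaves /g/, /ɹ/ stranded (only a nasal (/m/, /n/, or /ŋ/) is licensed in coda position; onsets are limited to one consonant).
Each unlicensed consonant becomes the onset of a new syllable: /g/ → /go/, /ɹ/ → /ɹo/.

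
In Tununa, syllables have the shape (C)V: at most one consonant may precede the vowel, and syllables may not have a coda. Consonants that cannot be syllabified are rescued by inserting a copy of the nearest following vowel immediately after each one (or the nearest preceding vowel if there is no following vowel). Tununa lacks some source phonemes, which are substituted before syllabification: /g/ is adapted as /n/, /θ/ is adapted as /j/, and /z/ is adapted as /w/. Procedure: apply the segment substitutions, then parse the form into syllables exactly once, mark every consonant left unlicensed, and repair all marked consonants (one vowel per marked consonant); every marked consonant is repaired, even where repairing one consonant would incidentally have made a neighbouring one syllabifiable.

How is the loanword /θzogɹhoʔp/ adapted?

jowonoɹohoʔopo

Substitution: /θ/ → /j/, /z/ → /w/, /g/ → /n/, giving /jwonɹhoʔp/.
Under (C)V, the unsyllabifiable consonants are /j/, /n/, /ɹ/, /ʔ/, /p/ (no codas are permitted; onsets are limited to one consonant).
Each unlicensed consonant becomes the onset of a new syllable: /j/ → /jo/, /n/ → /no/, /ɹ/ → /ɹo/, /ʔ/ → /ʔo/, /p/ → /po/.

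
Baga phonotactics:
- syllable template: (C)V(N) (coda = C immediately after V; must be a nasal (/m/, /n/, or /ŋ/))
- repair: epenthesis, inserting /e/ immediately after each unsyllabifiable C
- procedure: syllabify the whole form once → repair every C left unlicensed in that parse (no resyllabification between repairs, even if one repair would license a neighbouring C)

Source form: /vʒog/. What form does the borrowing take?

The consonants /v/, /g/ cannot be parsed into a legal (C)V(N) syllable (only a nasal (/m/, /n/, or /ŋ/) is licensed in coda position; onsets are limited to one consonant).
Each unlicensed consonant becomes the onset of a new syllable: /v/ → /ve/, /g/ → /ge/.

veʒoge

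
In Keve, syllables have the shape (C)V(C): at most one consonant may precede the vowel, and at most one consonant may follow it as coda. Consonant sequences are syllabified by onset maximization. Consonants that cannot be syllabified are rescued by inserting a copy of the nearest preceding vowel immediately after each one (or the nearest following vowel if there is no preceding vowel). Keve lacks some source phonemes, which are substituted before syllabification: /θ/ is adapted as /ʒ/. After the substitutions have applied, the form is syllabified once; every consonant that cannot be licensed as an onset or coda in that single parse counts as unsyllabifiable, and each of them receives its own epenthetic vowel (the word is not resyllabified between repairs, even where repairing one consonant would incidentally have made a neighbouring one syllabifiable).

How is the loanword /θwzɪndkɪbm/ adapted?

ʒɪwɪzɪndɪkɪbmɪ

Substitution: /θ/ → /ʒ/, giving /ʒwzɪndkɪbm/.
Syllabifying with onset maximization leaves /ʒ/, /w/, /d/, /m/ stranded (at most one coda consonant is licensed; onsets are limited to one consonant).
Each unlicensed consonant becomes the onset of a new syllable: /ʒ/ → /ʒɪ/, /w/ → /wɪ/, /d/ → /dɪ/, /m/ → /mɪ/.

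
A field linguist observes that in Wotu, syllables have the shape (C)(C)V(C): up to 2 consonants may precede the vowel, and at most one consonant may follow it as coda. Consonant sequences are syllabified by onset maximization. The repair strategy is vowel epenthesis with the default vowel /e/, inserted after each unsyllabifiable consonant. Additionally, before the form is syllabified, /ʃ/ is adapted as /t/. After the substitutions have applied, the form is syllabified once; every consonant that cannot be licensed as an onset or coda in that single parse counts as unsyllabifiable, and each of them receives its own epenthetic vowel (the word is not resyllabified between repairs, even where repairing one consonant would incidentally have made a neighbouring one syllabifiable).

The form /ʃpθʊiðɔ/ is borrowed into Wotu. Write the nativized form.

Substitution: /ʃ/ → /t/, giving /tpθʊiðɔ/.
The consonants /t/ cannot be parsed into a legal (C)(C)V(C) syllable (at most one coda consonant is licensed; onsets may contain at most 2 consonants).
Inserting the epenthetic vowel yields /t/ → /te/.

tepθʊiðɔ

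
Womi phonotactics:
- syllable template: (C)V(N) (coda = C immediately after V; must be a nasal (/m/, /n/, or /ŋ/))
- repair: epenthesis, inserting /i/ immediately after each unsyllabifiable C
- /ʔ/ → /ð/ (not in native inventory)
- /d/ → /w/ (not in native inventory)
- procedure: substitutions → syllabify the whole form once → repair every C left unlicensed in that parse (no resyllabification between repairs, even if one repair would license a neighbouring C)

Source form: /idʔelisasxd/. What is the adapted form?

Substitution: /d/ → /w/, /ʔ/ → /ð/, giving /iwðelisasxw/.
Syllabifying with onset maximization leaves /w/, /s/, /x/, /w/ stranded (only a nasal (/m/, /n/, or /ŋ/) is licensed in coda position; onsets are limited to one consonant).
Epenthesis after each stranded consonant: /w/ → /wi/, /s/ → /si/, /x/ → /xi/, /w/ → /wi/.

iwiðelisasixiwi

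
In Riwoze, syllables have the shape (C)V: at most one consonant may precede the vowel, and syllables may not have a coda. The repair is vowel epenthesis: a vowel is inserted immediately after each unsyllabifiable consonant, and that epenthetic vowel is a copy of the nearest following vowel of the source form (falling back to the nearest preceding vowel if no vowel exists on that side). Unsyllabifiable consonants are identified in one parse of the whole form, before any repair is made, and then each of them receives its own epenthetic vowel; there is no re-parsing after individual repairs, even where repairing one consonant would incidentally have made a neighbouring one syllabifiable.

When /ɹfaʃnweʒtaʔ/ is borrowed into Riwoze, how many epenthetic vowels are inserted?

5

The unsyllabifiable consonants are /ɹ/, /ʃ/, /n/, /ʒ/, /ʔ/; each receives one epenthetic vowel.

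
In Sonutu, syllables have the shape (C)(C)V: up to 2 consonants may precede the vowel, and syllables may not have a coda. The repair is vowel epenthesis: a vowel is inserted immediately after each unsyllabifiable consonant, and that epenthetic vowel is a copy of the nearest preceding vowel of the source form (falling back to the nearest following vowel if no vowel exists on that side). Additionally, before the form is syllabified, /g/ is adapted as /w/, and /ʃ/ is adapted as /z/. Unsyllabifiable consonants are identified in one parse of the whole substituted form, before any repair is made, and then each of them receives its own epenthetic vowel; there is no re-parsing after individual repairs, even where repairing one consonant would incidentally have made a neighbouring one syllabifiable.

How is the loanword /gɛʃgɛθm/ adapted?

wɛzwɛθɛmɛ

Substitution: /g/ → /w/, /ʃ/ → /z/, giving /wɛzwɛθm/.
The consonants /θ/, /m/ cannot be parsed into a legal (C)(C)V syllable (no codas are permitted; onsets may contain at most 2 consonants).
Inserting the epenthetic vowel yields /θ/ → /θɛ/, /m/ → /mɛ/.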